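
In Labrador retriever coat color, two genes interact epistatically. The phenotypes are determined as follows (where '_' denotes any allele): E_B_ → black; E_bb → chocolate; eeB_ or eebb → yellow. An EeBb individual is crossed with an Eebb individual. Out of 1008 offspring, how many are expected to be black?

Cross: EeBb × Eebb — consider each gene separately:
E gene: Ee × Ee → 1 EE, 2 Ee, 1 ee → 3 E_ : 1 ee (out of 4)
B gene: Bb × bb → 2 Bb, 2 bb → 2 B_ : 2 bb (out of 4)
Genotype classes (out of 4 × 4 = 16): E_B_ = 3×2 = 6; E_bb = 3×2 = 6; eeB_ = 1×2 = 2; eebb = 1×2 = 2
Apply the phenotype rules: E_B_ (6) → black; E_bb (6) → chocolate; eeB_ (2) + eebb (2) → yellow
Phenotype counts (out of 16): 6 black, 6 chocolate, 4 yellow
black: 6 out of 16 → fraction 3/8
Expected count = 3/8 × 1008 = 378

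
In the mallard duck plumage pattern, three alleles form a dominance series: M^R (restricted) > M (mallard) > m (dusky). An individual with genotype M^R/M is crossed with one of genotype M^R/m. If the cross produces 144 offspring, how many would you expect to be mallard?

Cross: M^R/M × M^R/m
Allele dominance: M^R > M > m
Offspring genotypes: 1 M^R/M^R, 1 M^R/m, 1 M^R/M, 1 M/m
Phenotype counts: 3 restricted, 1 mallard
mallard: 1 out of 4 → fraction 1/4
Expected count = 1/4 × 144 = 36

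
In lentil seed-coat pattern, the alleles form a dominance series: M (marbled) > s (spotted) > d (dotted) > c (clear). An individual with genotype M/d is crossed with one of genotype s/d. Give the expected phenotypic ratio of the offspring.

Cross: M/d × s/d
Allele dominance: M > s > d > c
Offspring genotypes: 1 M/s, 1 M/d, 1 s/d, 1 d/d
Phenotype counts: 2 marbled, 1 spotted, 1 dotted
Ratio: 2 marbled : 1 spotted : 1 dotted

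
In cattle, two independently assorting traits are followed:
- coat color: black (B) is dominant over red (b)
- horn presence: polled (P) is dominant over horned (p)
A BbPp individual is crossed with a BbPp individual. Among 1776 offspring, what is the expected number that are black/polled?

Dihybrid cross BbPp × BbPp — consider each gene separately:
coat color: Bb × Bb → 1 BB, 2 Bb, 1 bb → 3 B_ : 1 bb (out of 4)
horn presence: Pp × Pp → 1 PP, 2 Pp, 1 pp → 3 P_ : 1 pp (out of 4)
Combine (counts out of 4 × 4 = 16): black/polled (B_P_) = 3×3 = 9; black/horned (B_pp) = 3×1 = 3; red/polled (bbP_) = 1×3 = 3; red/horned (bbpp) = 1×1 = 1
Phenotype counts (out of 16): 9 black/polled, 3 black/horned, 3 red/polled, 1 red/horned
black/polled: 9 out of 16 → fraction 9/16
Expected count = 9/16 × 1776 = 999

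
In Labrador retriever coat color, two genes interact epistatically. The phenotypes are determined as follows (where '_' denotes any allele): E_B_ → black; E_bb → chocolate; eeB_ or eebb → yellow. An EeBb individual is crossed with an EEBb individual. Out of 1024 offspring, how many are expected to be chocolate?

Cross: EeBb × EEBb — consider each gene separately:
E gene: Ee × EE → 2 EE, 2 Ee → 4 E_ (out of 4)
B gene: Bb × Bb → 1 BB, 2 Bb, 1 bb → 3 B_ : 1 bb (out of 4)
Genotype classes (out of 4 × 4 = 16): E_B_ = 4×3 = 12; E_bb = 4×1 = 4
Apply the phenotype rules: E_B_ (12) → black; E_bb (4) → chocolate
Phenotype counts (out of 16): 12 black, 4 chocolate
chocolate: 4 out of 16 → fraction 1/4
Expected count = 1/4 × 1024 = 256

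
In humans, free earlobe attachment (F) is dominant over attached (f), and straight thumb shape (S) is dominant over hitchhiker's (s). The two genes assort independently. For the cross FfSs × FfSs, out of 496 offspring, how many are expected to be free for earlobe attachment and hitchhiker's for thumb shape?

Dihybrid cross FfSs × FfSs — consider each gene separately:
earlobe attachment: Ff × Ff → 1 FF, 2 Ff, 1 ff → 3 F_ : 1 ff (out of 4)
thumb shape: Ss × Ss → 1 SS, 2 Ss, 1 ss → 3 S_ : 1 ss (out of 4)
Looking for: free (F_) and hitchhiker's (ss)
P(free) = 3/4, P(hitchhiker's) = 1/4
P(both) = 3/4 × 1/4 = 3/16
Expected count = 3/16 × 496 = 93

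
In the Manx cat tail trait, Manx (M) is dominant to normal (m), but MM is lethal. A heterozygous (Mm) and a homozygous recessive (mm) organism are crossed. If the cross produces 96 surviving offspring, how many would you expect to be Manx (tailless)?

Cross: Mm × mm
Punnett square offspring (before lethality): 2 Mm, 2 mm
No MM offspring are produced in this cross.
Manx (tailless): 2 out of 4 → fraction 1/2
Expected count = 1/2 × 96 = 48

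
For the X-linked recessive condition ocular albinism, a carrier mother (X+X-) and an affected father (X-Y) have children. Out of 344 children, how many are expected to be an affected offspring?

Cross: X+X- × X-Y
Offspring: 1 X+X-, 1 X+Y, 1 X-X-, 1 X-Y
Probability of an affected offspring: 2/4 = 1/2
Expected count = 1/2 × 344 = 172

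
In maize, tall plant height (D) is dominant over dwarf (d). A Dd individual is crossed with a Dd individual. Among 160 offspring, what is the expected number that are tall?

Punnett square for Dd × Dd:
Offspring genotypes: 1 DD, 2 Dd, 1 dd
tall: 3, dwarf: 1
tall: 3 out of 4 → fraction 3/4
Expected count = 3/4 × 160 = 120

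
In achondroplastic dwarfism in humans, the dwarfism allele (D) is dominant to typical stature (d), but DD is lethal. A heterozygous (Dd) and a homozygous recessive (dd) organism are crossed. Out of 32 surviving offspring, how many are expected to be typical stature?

Cross: Dd × dd
Punnett square offspring (before lethality): 2 Dd, 2 dd
No DD offspring are produced in this cross.
typical stature: 2 out of 4 → fraction 1/2
Expected count = 1/2 × 32 = 16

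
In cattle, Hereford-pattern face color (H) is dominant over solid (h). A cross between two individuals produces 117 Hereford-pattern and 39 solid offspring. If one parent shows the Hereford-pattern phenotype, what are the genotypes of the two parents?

Observed offspring: 117 Hereford-pattern, 39 solid
The observed ratio simplifies to 3:1. Solid (hh) offspring appear, so each parent must contribute one h allele. The parent stated to show Hereford-pattern carries H, so it is Hh. The other parent is then either Hh or hh: Hh × hh would give a 1:1 split, whereas Hh × Hh gives 3:1 — matching the data. So both parents are heterozygous (Hh × Hh).
Parent genotypes: Hh × Hh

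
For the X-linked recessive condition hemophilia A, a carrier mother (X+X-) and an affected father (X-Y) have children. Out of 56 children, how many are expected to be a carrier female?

Cross: X+X- × X-Y
Offspring: 1 X+X-, 1 X+Y, 1 X-X-, 1 X-Y
Probability of a carrier female: 1/4
Expected count = 1/4 × 56 = 14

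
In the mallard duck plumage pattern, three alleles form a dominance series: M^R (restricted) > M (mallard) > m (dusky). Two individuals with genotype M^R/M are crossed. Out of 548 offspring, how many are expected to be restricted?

Cross: M^R/M × M^R/M
Allele dominance: M^R > M > m
Offspring genotypes: 1 M^R/M^R, 2 M^R/M, 1 M/M
Phenotype counts: 3 restricted, 1 mallard
restricted: 3 out of 4 → fraction 3/4
Expected count = 3/4 × 548 = 411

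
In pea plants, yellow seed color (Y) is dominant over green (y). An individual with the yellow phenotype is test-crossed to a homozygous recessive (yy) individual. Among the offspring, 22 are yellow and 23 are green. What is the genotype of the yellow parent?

Test cross: ? × yy
Offspring: 22 yellow, 23 green — approximately 1:1.
A 1:1 ratio in a test cross indicates the unknown parent is heterozygous (Yy).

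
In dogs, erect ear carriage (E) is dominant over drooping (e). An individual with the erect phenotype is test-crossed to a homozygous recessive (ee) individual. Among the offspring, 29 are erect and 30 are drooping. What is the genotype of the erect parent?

Test cross: ? × ee
Offspring: 29 erect, 30 drooping — approximately 1:1.
A 1:1 ratio in a test cross indicates the unknown parent is heterozygous (Ee).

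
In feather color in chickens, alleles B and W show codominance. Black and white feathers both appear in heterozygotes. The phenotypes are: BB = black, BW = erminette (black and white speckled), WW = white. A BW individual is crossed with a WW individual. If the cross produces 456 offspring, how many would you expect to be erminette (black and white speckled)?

Punnett square for BW × WW:
Offspring genotypes: 2 BW, 2 WW
Phenotype counts: 2 erminette (black and white speckled), 2 white
erminette (black and white speckled): 2 out of 4 → fraction 1/2
Expected count = 1/2 × 456 = 228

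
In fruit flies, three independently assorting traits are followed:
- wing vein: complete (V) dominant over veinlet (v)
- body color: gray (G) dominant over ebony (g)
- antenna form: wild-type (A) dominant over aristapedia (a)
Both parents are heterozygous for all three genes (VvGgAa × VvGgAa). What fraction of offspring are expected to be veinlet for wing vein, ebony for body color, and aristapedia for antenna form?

Trihybrid cross: VvGgAa × VvGgAa
Each trait segregates independently with a 3:1 phenotypic ratio, so each gene contributes 3/4 (dominant) or 1/4 (recessive).
Target: veinlet (wing vein), ebony (body color), aristapedia (antenna form)
Probability = product of independent per-trait probabilities
= 1/4 × 1/4 × 1/4 = 1/64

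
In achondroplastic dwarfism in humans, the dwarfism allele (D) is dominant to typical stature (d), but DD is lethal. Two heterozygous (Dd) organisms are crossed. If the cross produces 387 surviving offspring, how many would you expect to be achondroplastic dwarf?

Cross: Dd × Dd
Punnett square offspring (before lethality): 1 DD, 2 Dd, 1 dd
The DD genotype is lethal (embryos die); surviving offspring: 2 Dd, 1 dd
achondroplastic dwarf: 2 out of 3 → fraction 2/3
Expected count = 2/3 × 387 = 258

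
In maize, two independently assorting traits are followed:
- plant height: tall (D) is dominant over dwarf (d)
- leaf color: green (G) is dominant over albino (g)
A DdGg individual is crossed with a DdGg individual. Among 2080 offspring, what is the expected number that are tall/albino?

Dihybrid cross DdGg × DdGg — consider each gene separately:
plant height: Dd × Dd → 1 DD, 2 Dd, 1 dd → 3 D_ : 1 dd (out of 4)
leaf color: Gg × Gg → 1 GG, 2 Gg, 1 gg → 3 G_ : 1 gg (out of 4)
Combine (counts out of 4 × 4 = 16): tall/green (D_G_) = 3×3 = 9; tall/albino (D_gg) = 3×1 = 3; dwarf/green (ddG_) = 1×3 = 3; dwarf/albino (ddgg) = 1×1 = 1
Phenotype counts (out of 16): 9 tall/green, 3 tall/albino, 3 dwarf/green, 1 dwarf/albino
tall/albino: 3 out of 16 → fraction 3/16
Expected count = 3/16 × 2080 = 390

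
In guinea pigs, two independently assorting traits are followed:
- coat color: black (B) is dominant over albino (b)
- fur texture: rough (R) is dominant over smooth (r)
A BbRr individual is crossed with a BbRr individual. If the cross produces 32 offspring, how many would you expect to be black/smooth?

Dihybrid cross BbRr × BbRr — consider each gene separately:
coat color: Bb × Bb → 1 BB, 2 Bb, 1 bb → 3 B_ : 1 bb (out of 4)
fur texture: Rr × Rr → 1 RR, 2 Rr, 1 rr → 3 R_ : 1 rr (out of 4)
Combine (counts out of 4 × 4 = 16): black/rough (B_R_) = 3×3 = 9; black/smooth (B_rr) = 3×1 = 3; albino/rough (bbR_) = 1×3 = 3; albino/smooth (bbrr) = 1×1 = 1
Phenotype counts (out of 16): 9 black/rough, 3 black/smooth, 3 albino/rough, 1 albino/smooth
black/smooth: 3 out of 16 → fraction 3/16
Expected count = 3/16 × 32 = 6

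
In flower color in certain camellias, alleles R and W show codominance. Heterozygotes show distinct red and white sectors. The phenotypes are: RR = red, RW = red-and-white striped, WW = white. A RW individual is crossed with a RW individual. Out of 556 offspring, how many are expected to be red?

Punnett square for RW × RW:
Offspring genotypes: 1 RR, 2 RW, 1 WW
Phenotype counts: 1 red, 2 red-and-white striped, 1 white
red: 1 out of 4 → fraction 1/4
Expected count = 1/4 × 556 = 139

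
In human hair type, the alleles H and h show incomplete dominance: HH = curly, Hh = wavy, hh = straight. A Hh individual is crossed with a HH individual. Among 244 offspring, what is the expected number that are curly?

Punnett square for Hh × HH:
Offspring genotypes: 2 HH, 2 Hh
Phenotype counts: 2 curly, 2 wavy
curly: 2 out of 4 → fraction 1/2
Expected count = 1/2 × 244 = 122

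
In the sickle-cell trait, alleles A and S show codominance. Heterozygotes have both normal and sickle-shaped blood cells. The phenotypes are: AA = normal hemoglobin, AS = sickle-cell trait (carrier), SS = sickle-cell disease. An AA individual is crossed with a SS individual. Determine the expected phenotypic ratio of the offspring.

Punnett square for AA × SS:
Offspring genotypes: 4 AS
Phenotype counts: 4 sickle-cell trait (carrier)
Ratio: all sickle-cell trait (carrier)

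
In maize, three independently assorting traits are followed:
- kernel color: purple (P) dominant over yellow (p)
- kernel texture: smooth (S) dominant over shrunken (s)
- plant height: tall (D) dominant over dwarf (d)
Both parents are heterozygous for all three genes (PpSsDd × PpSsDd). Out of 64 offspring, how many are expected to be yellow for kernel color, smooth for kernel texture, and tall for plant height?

Trihybrid cross: PpSsDd × PpSsDd
Each trait segregates independently with a 3:1 phenotypic ratio, so each gene contributes 3/4 (dominant) or 1/4 (recessive).
Target: yellow (kernel color), smooth (kernel texture), tall (plant height)
Probability = product of independent per-trait probabilities
= 1/4 × 3/4 × 3/4 = 9/64
Expected count = 9/64 × 64 = 9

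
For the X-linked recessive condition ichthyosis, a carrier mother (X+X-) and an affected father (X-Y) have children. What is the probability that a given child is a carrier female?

Cross: X+X- × X-Y
Offspring: 1 X+X-, 1 X+Y, 1 X-X-, 1 X-Y
Probability of a carrier female: 1/4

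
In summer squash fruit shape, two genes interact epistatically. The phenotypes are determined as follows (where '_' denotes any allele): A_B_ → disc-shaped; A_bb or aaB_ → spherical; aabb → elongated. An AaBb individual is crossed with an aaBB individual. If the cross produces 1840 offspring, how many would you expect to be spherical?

Cross: AaBb × aaBB — consider each gene separately:
A gene: Aa × aa → 2 Aa, 2 aa → 2 A_ : 2 aa (out of 4)
B gene: Bb × BB → 2 BB, 2 Bb → 4 B_ (out of 4)
Genotype classes (out of 4 × 4 = 16): A_B_ = 2×4 = 8; aaB_ = 2×4 = 8
Apply the phenotype rules: A_B_ (8) → disc-shaped; aaB_ (8) → spherical
Phenotype counts (out of 16): 8 disc-shaped, 8 spherical
spherical: 8 out of 16 → fraction 1/2
Expected count = 1/2 × 1840 = 920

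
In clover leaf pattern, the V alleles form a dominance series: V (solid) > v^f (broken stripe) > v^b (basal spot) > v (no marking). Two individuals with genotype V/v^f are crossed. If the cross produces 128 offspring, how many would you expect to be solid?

Cross: V/v^f × V/v^f
Allele dominance: V > v^f > v^b > v
Offspring genotypes: 1 V/V, 2 V/v^f, 1 v^f/v^f
Phenotype counts: 3 solid, 1 broken stripe
solid: 3 out of 4 → fraction 3/4
Expected count = 3/4 × 128 = 96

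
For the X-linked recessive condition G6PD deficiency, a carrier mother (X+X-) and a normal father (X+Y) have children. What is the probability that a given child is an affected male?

Cross: X+X- × X+Y
Offspring: 1 X+X+, 1 X+Y, 1 X+X-, 1 X-Y
Probability of an affected male: 1/4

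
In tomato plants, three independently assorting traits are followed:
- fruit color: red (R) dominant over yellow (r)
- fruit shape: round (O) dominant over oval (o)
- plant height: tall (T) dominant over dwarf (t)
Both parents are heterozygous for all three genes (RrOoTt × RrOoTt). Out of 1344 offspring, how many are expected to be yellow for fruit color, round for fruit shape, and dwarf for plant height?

Trihybrid cross: RrOoTt × RrOoTt
Each trait segregates independently with a 3:1 phenotypic ratio, so each gene contributes 3/4 (dominant) or 1/4 (recessive).
Target: yellow (fruit color), round (fruit shape), dwarf (plant height)
Probability = product of independent per-trait probabilities
= 1/4 × 3/4 × 1/4 = 3/64
Expected count = 3/64 × 1344 = 63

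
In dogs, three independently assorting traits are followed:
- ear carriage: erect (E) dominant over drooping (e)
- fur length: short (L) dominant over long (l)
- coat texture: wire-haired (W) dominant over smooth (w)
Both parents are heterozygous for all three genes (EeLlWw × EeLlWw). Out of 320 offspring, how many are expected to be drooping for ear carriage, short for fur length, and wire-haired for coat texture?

Trihybrid cross: EeLlWw × EeLlWw
Each trait segregates independently with a 3:1 phenotypic ratio, so each gene contributes 3/4 (dominant) or 1/4 (recessive).
Target: drooping (ear carriage), short (fur length), wire-haired (coat texture)
Probability = product of independent per-trait probabilities
= 1/4 × 3/4 × 3/4 = 9/64
Expected count = 9/64 × 320 = 45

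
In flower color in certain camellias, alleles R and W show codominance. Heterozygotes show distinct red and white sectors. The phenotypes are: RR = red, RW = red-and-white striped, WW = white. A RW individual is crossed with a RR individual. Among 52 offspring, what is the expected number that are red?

Punnett square for RW × RR:
Offspring genotypes: 2 RR, 2 RW
Phenotype counts: 2 red, 2 red-and-white striped
red: 2 out of 4 → fraction 1/2
Expected count = 1/2 × 52 = 26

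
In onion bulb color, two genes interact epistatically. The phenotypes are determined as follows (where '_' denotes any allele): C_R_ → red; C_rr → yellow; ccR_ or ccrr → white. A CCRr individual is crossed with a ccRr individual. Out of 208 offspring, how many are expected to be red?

Cross: CCRr × ccRr — consider each gene separately:
C gene: CC × cc → 4 Cc → 4 C_ (out of 4)
R gene: Rr × Rr → 1 RR, 2 Rr, 1 rr → 3 R_ : 1 rr (out of 4)
Genotype classes (out of 4 × 4 = 16): C_R_ = 4×3 = 12; C_rr = 4×1 = 4
Apply the phenotype rules: C_R_ (12) → red; C_rr (4) → yellow
Phenotype counts (out of 16): 12 red, 4 yellow
red: 12 out of 16 → fraction 3/4
Expected count = 3/4 × 208 = 156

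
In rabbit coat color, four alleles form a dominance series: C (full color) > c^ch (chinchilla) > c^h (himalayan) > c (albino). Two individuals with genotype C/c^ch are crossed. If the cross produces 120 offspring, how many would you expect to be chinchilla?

Cross: C/c^ch × C/c^ch
Allele dominance: C > c^ch > c^h > c
Offspring genotypes: 1 C/C, 2 C/c^ch, 1 c^ch/c^ch
Phenotype counts: 3 full color, 1 chinchilla
chinchilla: 1 out of 4 → fraction 1/4
Expected count = 1/4 × 120 = 30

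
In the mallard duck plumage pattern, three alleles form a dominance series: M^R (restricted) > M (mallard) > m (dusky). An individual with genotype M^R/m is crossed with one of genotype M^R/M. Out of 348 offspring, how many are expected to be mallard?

Cross: M^R/m × M^R/M
Allele dominance: M^R > M > m
Offspring genotypes: 1 M^R/M^R, 1 M^R/M, 1 M^R/m, 1 M/m
Phenotype counts: 3 restricted, 1 mallard
mallard: 1 out of 4 → fraction 1/4
Expected count = 1/4 × 348 = 87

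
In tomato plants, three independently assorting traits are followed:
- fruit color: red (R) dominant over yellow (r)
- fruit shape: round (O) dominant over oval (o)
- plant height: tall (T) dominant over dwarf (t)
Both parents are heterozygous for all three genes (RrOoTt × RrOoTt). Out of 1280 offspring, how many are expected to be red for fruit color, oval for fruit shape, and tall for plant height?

Trihybrid cross: RrOoTt × RrOoTt
Each trait segregates independently with a 3:1 phenotypic ratio, so each gene contributes 3/4 (dominant) or 1/4 (recessive).
Target: red (fruit color), oval (fruit shape), tall (plant height)
Probability = product of independent per-trait probabilities
= 3/4 × 1/4 × 3/4 = 9/64
Expected count = 9/64 × 1280 = 180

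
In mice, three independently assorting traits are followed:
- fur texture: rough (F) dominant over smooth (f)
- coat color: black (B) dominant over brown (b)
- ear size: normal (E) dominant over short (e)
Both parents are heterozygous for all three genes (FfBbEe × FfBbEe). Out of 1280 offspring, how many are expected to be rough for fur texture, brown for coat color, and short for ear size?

Trihybrid cross: FfBbEe × FfBbEe
Each trait segregates independently with a 3:1 phenotypic ratio, so each gene contributes 3/4 (dominant) or 1/4 (recessive).
Target: rough (fur texture), brown (coat color), short (ear size)
Probability = product of independent per-trait probabilities
= 3/4 × 1/4 × 1/4 = 3/64
Expected count = 3/64 × 1280 = 60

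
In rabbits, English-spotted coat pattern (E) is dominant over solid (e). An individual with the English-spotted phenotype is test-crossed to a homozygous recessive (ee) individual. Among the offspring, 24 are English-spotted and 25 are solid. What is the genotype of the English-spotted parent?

Test cross: ? × ee
Offspring: 24 English-spotted, 25 solid — approximately 1:1.
A 1:1 ratio in a test cross indicates the unknown parent is heterozygous (Ee).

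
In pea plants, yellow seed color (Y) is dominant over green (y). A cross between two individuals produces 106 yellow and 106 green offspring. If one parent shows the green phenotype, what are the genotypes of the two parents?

Observed offspring: 106 yellow, 106 green
The observed ratio simplifies to 1:1. One parent shows green, so its genotype must be yy. A 1:1 offspring split requires the other parent to be heterozygous (Yy).
Parent genotypes: yy × Yy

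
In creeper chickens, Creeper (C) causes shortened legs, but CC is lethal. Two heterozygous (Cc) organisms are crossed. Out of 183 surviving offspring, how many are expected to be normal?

Cross: Cc × Cc
Punnett square offspring (before lethality): 1 CC, 2 Cc, 1 cc
The CC genotype is lethal (embryos die); surviving offspring: 2 Cc, 1 cc
normal: 1 out of 3 → fraction 1/3
Expected count = 1/3 × 183 = 61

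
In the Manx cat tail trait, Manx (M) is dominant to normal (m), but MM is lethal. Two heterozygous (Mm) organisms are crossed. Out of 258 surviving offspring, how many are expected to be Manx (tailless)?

Cross: Mm × Mm
Punnett square offspring (before lethality): 1 MM, 2 Mm, 1 mm
The MM genotype is lethal (embryos die); surviving offspring: 2 Mm, 1 mm
Manx (tailless): 2 out of 3 → fraction 2/3
Expected count = 2/3 × 258 = 172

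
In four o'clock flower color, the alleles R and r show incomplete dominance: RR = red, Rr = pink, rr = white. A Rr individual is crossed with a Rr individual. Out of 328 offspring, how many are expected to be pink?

Punnett square for Rr × Rr:
Offspring genotypes: 1 RR, 2 Rr, 1 rr
Phenotype counts: 1 red, 2 pink, 1 white
pink: 2 out of 4 → fraction 1/2
Expected count = 1/2 × 328 = 164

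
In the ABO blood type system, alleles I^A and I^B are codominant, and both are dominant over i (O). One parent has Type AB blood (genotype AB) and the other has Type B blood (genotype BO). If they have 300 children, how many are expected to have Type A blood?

Cross: AB × BO
Possible offspring genotypes: 1 AB, 1 AO, 1 BB, 1 BO
Blood type counts: 1 Type AB, 1 Type A, 2 Type B
Probability of Type A: 1/4
Expected count = 1/4 × 300 = 75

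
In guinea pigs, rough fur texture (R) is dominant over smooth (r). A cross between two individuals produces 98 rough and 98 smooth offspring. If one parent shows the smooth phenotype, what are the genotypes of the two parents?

Observed offspring: 98 rough, 98 smooth
The observed ratio simplifies to 1:1. One parent shows smooth, so its genotype must be rr. A 1:1 offspring split requires the other parent to be heterozygous (Rr).
Parent genotypes: rr × Rr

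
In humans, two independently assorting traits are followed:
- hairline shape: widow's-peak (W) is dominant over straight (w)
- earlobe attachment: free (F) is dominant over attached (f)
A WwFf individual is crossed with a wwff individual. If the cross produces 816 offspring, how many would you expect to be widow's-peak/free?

Dihybrid cross WwFf × wwff — consider each gene separately:
hairline shape: Ww × ww → 2 Ww, 2 ww → 2 W_ : 2 ww (out of 4)
earlobe attachment: Ff × ff → 2 Ff, 2 ff → 2 F_ : 2 ff (out of 4)
Combine (counts out of 4 × 4 = 16): widow's-peak/free (W_F_) = 2×2 = 4; widow's-peak/attached (W_ff) = 2×2 = 4; straight/free (wwF_) = 2×2 = 4; straight/attached (wwff) = 2×2 = 4
Phenotype counts (out of 16): 4 widow's-peak/free, 4 widow's-peak/attached, 4 straight/free, 4 straight/attached
widow's-peak/free: 4 out of 16 → fraction 1/4
Expected count = 1/4 × 816 = 204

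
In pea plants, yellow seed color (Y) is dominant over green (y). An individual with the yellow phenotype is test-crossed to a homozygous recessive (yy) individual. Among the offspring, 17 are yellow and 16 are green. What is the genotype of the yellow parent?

Test cross: ? × yy
Offspring: 17 yellow, 16 green — approximately 1:1.
A 1:1 ratio in a test cross indicates the unknown parent is heterozygous (Yy).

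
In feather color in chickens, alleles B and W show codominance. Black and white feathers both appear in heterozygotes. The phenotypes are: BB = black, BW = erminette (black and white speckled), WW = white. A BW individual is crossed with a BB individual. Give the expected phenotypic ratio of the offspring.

Punnett square for BW × BB:
Offspring genotypes: 2 BB, 2 BW
Phenotype counts: 2 black, 2 erminette (black and white speckled)
Ratio: 1 black : 1 erminette (black and white speckled)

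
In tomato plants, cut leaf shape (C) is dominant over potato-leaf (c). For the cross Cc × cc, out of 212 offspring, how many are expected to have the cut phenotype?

Punnett square for Cc × cc:
Offspring genotypes: 2 Cc, 2 cc
Total offspring: 4
Count with target: 2
Probability: 2/4 = 1/2
Expected count = 1/2 × 212 = 106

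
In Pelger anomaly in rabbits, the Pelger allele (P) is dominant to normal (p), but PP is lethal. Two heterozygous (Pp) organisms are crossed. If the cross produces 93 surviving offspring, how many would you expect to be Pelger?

Cross: Pp × Pp
Punnett square offspring (before lethality): 1 PP, 2 Pp, 1 pp
The PP genotype is lethal (embryos die); surviving offspring: 2 Pp, 1 pp
Pelger: 2 out of 3 → fraction 2/3
Expected count = 2/3 × 93 = 62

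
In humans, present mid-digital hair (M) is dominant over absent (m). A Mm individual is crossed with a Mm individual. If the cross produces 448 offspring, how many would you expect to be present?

Punnett square for Mm × Mm:
Offspring genotypes: 1 MM, 2 Mm, 1 mm
present: 3, absent: 1
present: 3 out of 4 → fraction 3/4
Expected count = 3/4 × 448 = 336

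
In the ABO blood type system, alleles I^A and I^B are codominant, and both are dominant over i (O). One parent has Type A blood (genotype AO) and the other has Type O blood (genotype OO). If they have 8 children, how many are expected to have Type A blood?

Cross: AO × OO
Possible offspring genotypes: 2 AO, 2 OO
Blood type counts: 2 Type A, 2 Type O
Probability of Type A: 2/4 = 1/2
Expected count = 1/2 × 8 = 4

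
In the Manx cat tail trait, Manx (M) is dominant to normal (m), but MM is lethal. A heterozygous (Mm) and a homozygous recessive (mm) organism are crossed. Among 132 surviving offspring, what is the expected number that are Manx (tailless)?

Cross: Mm × mm
Punnett square offspring (before lethality): 2 Mm, 2 mm
No MM offspring are produced in this cross.
Manx (tailless): 2 out of 4 → fraction 1/2
Expected count = 1/2 × 132 = 66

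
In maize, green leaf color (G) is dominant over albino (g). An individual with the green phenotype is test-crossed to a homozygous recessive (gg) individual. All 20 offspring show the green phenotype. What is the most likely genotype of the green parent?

Test cross: ? × gg
All offspring are green.
If the unknown parent were heterozygous (Gg), about half of 20 offspring would be albino; none are. The unknown parent is most likely homozygous dominant (GG).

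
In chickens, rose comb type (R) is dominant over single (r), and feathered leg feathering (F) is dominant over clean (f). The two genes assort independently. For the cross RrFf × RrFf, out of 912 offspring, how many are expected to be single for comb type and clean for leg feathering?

Dihybrid cross RrFf × RrFf — consider each gene separately:
comb type: Rr × Rr → 1 RR, 2 Rr, 1 rr → 3 R_ : 1 rr (out of 4)
leg feathering: Ff × Ff → 1 FF, 2 Ff, 1 ff → 3 F_ : 1 ff (out of 4)
Looking for: single (rr) and clean (ff)
P(single) = 1/4, P(clean) = 1/4
P(both) = 1/4 × 1/4 = 1/16
Expected count = 1/16 × 912 = 57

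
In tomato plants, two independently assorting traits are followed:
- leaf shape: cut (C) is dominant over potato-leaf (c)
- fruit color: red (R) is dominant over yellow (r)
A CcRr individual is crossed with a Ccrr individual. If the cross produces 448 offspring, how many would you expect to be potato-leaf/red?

Dihybrid cross CcRr × Ccrr — consider each gene separately:
leaf shape: Cc × Cc → 1 CC, 2 Cc, 1 cc → 3 C_ : 1 cc (out of 4)
fruit color: Rr × rr → 2 Rr, 2 rr → 2 R_ : 2 rr (out of 4)
Combine (counts out of 4 × 4 = 16): cut/red (C_R_) = 3×2 = 6; cut/yellow (C_rr) = 3×2 = 6; potato-leaf/red (ccR_) = 1×2 = 2; potato-leaf/yellow (ccrr) = 1×2 = 2
Phenotype counts (out of 16): 6 cut/red, 6 cut/yellow, 2 potato-leaf/red, 2 potato-leaf/yellow
potato-leaf/red: 2 out of 16 → fraction 1/8
Expected count = 1/8 × 448 = 56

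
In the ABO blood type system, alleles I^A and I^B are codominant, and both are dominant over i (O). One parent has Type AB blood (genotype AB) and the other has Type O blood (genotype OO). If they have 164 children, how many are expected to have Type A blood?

Cross: AB × OO
Possible offspring genotypes: 2 AO, 2 BO
Blood type counts: 2 Type A, 2 Type B
Probability of Type A: 2/4 = 1/2
Expected count = 1/2 × 164 = 82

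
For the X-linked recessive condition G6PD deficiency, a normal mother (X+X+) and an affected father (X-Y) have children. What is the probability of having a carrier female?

Cross: X+X+ × X-Y
Offspring: 2 X+X-, 2 X+Y
Probability of a carrier female: 2/4 = 1/2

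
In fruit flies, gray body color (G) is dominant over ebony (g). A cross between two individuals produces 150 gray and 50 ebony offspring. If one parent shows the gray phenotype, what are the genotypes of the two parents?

Observed offspring: 150 gray, 50 ebony
The observed ratio simplifies to 3:1. Ebony (gg) offspring appear, so each parent must contribute one g allele. The parent stated to show gray carries G, so it is Gg. The other parent is then either Gg or gg: Gg × gg would give a 1:1 split, whereas Gg × Gg gives 3:1 — matching the data. So both parents are heterozygous (Gg × Gg).
Parent genotypes: Gg × Gg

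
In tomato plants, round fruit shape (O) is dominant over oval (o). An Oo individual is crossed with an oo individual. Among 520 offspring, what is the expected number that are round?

Punnett square for Oo × oo:
Offspring genotypes: 2 Oo, 2 oo
round: 2, oval: 2
round: 2 out of 4 → fraction 1/2
Expected count = 1/2 × 520 = 260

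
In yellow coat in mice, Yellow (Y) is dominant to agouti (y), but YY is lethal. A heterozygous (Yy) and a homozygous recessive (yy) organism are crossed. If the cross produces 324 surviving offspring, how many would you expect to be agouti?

Cross: Yy × yy
Punnett square offspring (before lethality): 2 Yy, 2 yy
No YY offspring are produced in this cross.
agouti: 2 out of 4 → fraction 1/2
Expected count = 1/2 × 324 = 162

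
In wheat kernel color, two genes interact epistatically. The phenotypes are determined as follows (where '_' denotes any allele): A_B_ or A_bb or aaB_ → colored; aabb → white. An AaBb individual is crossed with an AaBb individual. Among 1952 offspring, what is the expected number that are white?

Cross: AaBb × AaBb — consider each gene separately:
A gene: Aa × Aa → 1 AA, 2 Aa, 1 aa → 3 A_ : 1 aa (out of 4)
B gene: Bb × Bb → 1 BB, 2 Bb, 1 bb → 3 B_ : 1 bb (out of 4)
Genotype classes (out of 4 × 4 = 16): A_B_ = 3×3 = 9; A_bb = 3×1 = 3; aaB_ = 1×3 = 3; aabb = 1×1 = 1
Apply the phenotype rules: A_B_ (9) + A_bb (3) + aaB_ (3) → colored; aabb (1) → white
Phenotype counts (out of 16): 15 colored, 1 white
white: 1 out of 16 → fraction 1/16
Expected count = 1/16 × 1952 = 122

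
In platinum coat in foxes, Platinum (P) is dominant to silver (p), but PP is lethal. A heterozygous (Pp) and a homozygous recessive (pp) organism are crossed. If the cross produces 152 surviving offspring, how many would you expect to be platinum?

Cross: Pp × pp
Punnett square offspring (before lethality): 2 Pp, 2 pp
No PP offspring are produced in this cross.
platinum: 2 out of 4 → fraction 1/2
Expected count = 1/2 × 152 = 76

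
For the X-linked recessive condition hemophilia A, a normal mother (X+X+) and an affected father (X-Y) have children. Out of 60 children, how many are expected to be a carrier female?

Cross: X+X+ × X-Y
Offspring: 2 X+X-, 2 X+Y
Probability of a carrier female: 2/4 = 1/2
Expected count = 1/2 × 60 = 30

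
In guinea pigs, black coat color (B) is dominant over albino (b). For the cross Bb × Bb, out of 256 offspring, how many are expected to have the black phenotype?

Punnett square for Bb × Bb:
Offspring genotypes: 1 BB, 2 Bb, 1 bb
Total offspring: 4
Count with target: 3
Probability: 3/4
Expected count = 3/4 × 256 = 192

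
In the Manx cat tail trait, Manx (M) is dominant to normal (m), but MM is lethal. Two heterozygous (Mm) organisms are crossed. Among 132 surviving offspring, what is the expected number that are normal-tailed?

Cross: Mm × Mm
Punnett square offspring (before lethality): 1 MM, 2 Mm, 1 mm
The MM genotype is lethal (embryos die); surviving offspring: 2 Mm, 1 mm
normal-tailed: 1 out of 3 → fraction 1/3
Expected count = 1/3 × 132 = 44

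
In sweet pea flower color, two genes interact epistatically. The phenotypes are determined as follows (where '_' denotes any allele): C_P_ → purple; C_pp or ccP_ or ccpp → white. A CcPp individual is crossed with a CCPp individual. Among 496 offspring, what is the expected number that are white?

Cross: CcPp × CCPp — consider each gene separately:
C gene: Cc × CC → 2 CC, 2 Cc → 4 C_ (out of 4)
P gene: Pp × Pp → 1 PP, 2 Pp, 1 pp → 3 P_ : 1 pp (out of 4)
Genotype classes (out of 4 × 4 = 16): C_P_ = 4×3 = 12; C_pp = 4×1 = 4
Apply the phenotype rules: C_P_ (12) → purple; C_pp (4) → white
Phenotype counts (out of 16): 12 purple, 4 white
white: 4 out of 16 → fraction 1/4
Expected count = 1/4 × 496 = 124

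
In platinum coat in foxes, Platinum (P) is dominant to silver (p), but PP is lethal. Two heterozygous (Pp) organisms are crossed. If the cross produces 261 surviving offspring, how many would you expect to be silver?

Cross: Pp × Pp
Punnett square offspring (before lethality): 1 PP, 2 Pp, 1 pp
The PP genotype is lethal (embryos die); surviving offspring: 2 Pp, 1 pp
silver: 1 out of 3 → fraction 1/3
Expected count = 1/3 × 261 = 87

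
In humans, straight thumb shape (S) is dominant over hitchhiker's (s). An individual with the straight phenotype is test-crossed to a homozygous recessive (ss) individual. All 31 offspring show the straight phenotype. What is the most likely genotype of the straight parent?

Test cross: ? × ss
All offspring are straight.
If the unknown parent were heterozygous (Ss), about half of 31 offspring would be hitchhiker's; none are. The unknown parent is most likely homozygous dominant (SS).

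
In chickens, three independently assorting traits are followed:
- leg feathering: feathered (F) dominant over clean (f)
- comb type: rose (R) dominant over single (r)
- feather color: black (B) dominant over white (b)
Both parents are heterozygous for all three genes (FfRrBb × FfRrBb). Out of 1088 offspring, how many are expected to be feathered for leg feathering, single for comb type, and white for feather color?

Trihybrid cross: FfRrBb × FfRrBb
Each trait segregates independently with a 3:1 phenotypic ratio, so each gene contributes 3/4 (dominant) or 1/4 (recessive).
Target: feathered (leg feathering), single (comb type), white (feather color)
Probability = product of independent per-trait probabilities
= 3/4 × 1/4 × 1/4 = 3/64
Expected count = 3/64 × 1088 = 51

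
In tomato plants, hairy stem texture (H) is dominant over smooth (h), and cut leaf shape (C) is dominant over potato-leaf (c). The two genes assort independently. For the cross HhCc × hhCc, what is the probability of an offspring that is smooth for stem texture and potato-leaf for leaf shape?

Dihybrid cross HhCc × hhCc — consider each gene separately:
stem texture: Hh × hh → 2 Hh, 2 hh → 2 H_ : 2 hh (out of 4)
leaf shape: Cc × Cc → 1 CC, 2 Cc, 1 cc → 3 C_ : 1 cc (out of 4)
Looking for: smooth (hh) and potato-leaf (cc)
P(smooth) = 2/4, P(potato-leaf) = 1/4
P(both) = 2/4 × 1/4 = 2/16 = 1/8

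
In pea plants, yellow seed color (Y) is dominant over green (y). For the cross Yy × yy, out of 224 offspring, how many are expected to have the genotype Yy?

Punnett square for Yy × yy:
Offspring genotypes: 2 Yy, 2 yy
Total offspring: 4
Count with target: 2
Probability: 2/4 = 1/2
Expected count = 1/2 × 224 = 112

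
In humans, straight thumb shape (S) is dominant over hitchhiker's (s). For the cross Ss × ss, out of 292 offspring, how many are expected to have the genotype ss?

Punnett square for Ss × ss:
Offspring genotypes: 2 Ss, 2 ss
Total offspring: 4
Count with target: 2
Probability: 2/4 = 1/2
Expected count = 1/2 × 292 = 146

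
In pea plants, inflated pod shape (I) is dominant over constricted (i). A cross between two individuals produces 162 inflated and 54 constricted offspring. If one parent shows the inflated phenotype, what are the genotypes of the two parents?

Observed offspring: 162 inflated, 54 constricted
The observed ratio simplifies to 3:1. Constricted (ii) offspring appear, so each parent must contribute one i allele. The parent stated to show inflated carries I, so it is Ii. The other parent is then either Ii or ii: Ii × ii would give a 1:1 split, whereas Ii × Ii gives 3:1 — matching the data. So both parents are heterozygous (Ii × Ii).
Parent genotypes: Ii × Ii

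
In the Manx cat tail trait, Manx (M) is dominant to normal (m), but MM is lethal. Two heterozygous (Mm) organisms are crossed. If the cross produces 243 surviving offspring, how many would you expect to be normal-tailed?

Cross: Mm × Mm
Punnett square offspring (before lethality): 1 MM, 2 Mm, 1 mm
The MM genotype is lethal (embryos die); surviving offspring: 2 Mm, 1 mm
normal-tailed: 1 out of 3 → fraction 1/3
Expected count = 1/3 × 243 = 81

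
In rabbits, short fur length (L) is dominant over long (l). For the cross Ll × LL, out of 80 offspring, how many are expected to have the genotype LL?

Punnett square for Ll × LL:
Offspring genotypes: 2 LL, 2 Ll
Total offspring: 4
Count with target: 2
Probability: 2/4 = 1/2
Expected count = 1/2 × 80 = 40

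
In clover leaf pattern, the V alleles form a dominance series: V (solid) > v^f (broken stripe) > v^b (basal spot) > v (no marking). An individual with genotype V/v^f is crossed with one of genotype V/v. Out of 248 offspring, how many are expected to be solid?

Cross: V/v^f × V/v
Allele dominance: V > v^f > v^b > v
Offspring genotypes: 1 V/V, 1 V/v, 1 V/v^f, 1 v^f/v
Phenotype counts: 3 solid, 1 broken stripe
solid: 3 out of 4 → fraction 3/4
Expected count = 3/4 × 248 = 186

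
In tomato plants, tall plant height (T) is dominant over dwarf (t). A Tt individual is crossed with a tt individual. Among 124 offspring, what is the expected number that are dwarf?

Punnett square for Tt × tt:
Offspring genotypes: 2 Tt, 2 tt
tall: 2, dwarf: 2
dwarf: 2 out of 4 → fraction 1/2
Expected count = 1/2 × 124 = 62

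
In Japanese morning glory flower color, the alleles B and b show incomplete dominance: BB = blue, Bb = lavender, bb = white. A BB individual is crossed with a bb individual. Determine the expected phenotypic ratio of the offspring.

Punnett square for BB × bb:
Offspring genotypes: 4 Bb
Phenotype counts: 4 lavender
Ratio: all lavender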